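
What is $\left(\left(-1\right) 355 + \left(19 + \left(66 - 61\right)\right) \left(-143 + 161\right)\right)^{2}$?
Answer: $5929$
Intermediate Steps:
$\left(\left(-1\right) 355 + \left(19 + \left(66 - 61\right)\right) \left(-143 + 161\right)\right)^{2} = \left(-355 + \left(19 + 5\right) 18\right)^{2} = \left(-355 + 24 \cdot 18\right)^{2} = \left(-355 + 432\right)^{2} = 77^{2} = 5929$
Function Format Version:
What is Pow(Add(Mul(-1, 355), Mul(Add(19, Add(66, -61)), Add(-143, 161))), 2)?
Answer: 5929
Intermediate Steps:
Pow(Add(Mul(-1, 355), Mul(Add(19, Add(66, -61)), Add(-143, 161))), 2) = Pow(Add(-355, Mul(Add(19, 5), 18)), 2) = Pow(Add(-355, Mul(24, 18)), 2) = Pow(Add(-355, 432), 2) = Pow(77, 2) = 5929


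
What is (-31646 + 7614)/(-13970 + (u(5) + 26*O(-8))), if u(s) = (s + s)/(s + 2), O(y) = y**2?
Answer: 42056/21533 ≈ 1.9531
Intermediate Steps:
u(s) = 2*s/(2 + s) (u(s) = (2*s)/(2 + s) = 2*s/(2 + s))
(-31646 + 7614)/(-13970 + (u(5) + 26*O(-8))) = (-31646 + 7614)/(-13970 + (2*5/(2 + 5) + 26*(-8)**2)) = -24032/(-13970 + (2*5/7 + 26*64)) = -24032/(-13970 + (2*5*(1/7) + 1664)) = -24032/(-13970 + (10/7 + 1664)) = -24032/(-13970 + 11658/7) = -24032/(-86132/7) = -24032*(-7/86132) = 42056/21533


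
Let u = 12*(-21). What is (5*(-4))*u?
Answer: 5040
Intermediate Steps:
u = -252
(5*(-4))*u = (5*(-4))*(-252) = -20*(-252) = 5040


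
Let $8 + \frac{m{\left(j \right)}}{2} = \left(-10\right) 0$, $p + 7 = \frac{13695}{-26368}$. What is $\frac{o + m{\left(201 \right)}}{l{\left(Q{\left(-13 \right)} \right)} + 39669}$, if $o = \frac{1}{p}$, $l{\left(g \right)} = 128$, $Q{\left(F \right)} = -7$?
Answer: $- \frac{3198704}{7890590987} \approx -0.00040538$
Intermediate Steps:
$p = - \frac{198271}{26368}$ ($p = -7 + \frac{13695}{-26368} = -7 + 13695 \left(- \frac{1}{26368}\right) = -7 - \frac{13695}{26368} = - \frac{198271}{26368} \approx -7.5194$)
$o = - \frac{26368}{198271}$ ($o = \frac{1}{- \frac{198271}{26368}} = - \frac{26368}{198271} \approx -0.13299$)
$m{\left(j \right)} = -16$ ($m{\left(j \right)} = -16 + 2 \left(\left(-10\right) 0\right) = -16 + 2 \cdot 0 = -16 + 0 = -16$)
$\frac{o + m{\left(201 \right)}}{l{\left(Q{\left(-13 \right)} \right)} + 39669} = \frac{- \frac{26368}{198271} - 16}{128 + 39669} = - \frac{3198704}{198271 \cdot 39797} = \left(- \frac{3198704}{198271}\right) \frac{1}{39797} = - \frac{3198704}{7890590987}$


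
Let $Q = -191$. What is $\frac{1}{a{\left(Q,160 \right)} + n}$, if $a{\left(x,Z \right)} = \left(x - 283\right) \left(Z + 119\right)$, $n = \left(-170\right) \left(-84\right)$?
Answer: $- \frac{1}{117966} \approx -8.477 \cdot 10^{-6}$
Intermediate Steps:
$n = 14280$
$a{\left(x,Z \right)} = \left(-283 + x\right) \left(119 + Z\right)$
$\frac{1}{a{\left(Q,160 \right)} + n} = \frac{1}{\left(-33677 - 45280 + 119 \left(-191\right) + 160 \left(-191\right)\right) + 14280} = \frac{1}{\left(-33677 - 45280 - 22729 - 30560\right) + 14280} = \frac{1}{-132246 + 14280} = \frac{1}{-117966} = - \frac{1}{117966}$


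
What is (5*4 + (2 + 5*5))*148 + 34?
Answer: 6990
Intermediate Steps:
(5*4 + (2 + 5*5))*148 + 34 = (20 + (2 + 25))*148 + 34 = (20 + 27)*148 + 34 = 47*148 + 34 = 6956 + 34 = 6990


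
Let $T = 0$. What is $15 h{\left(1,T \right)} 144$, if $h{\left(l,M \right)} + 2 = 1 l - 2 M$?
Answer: $-2160$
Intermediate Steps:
$h{\left(l,M \right)} = -2 + l - 2 M$ ($h{\left(l,M \right)} = -2 - \left(- l + 2 M\right) = -2 + l - 2 M$)
$15 h{\left(1,T \right)} 144 = 15 \left(-2 + 1 - 0\right) 144 = 15 \left(-2 + 1 + 0\right) 144 = 15 \left(\left(-1\right) 144\right) = 15 \left(-144\right) = -2160$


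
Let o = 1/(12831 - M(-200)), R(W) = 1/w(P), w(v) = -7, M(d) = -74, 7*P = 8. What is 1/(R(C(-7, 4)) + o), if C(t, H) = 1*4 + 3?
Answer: -90335/12898 ≈ -7.0038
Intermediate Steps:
P = 8/7 (P = (⅐)*8 = 8/7 ≈ 1.1429)
C(t, H) = 7 (C(t, H) = 4 + 3 = 7)
R(W) = -⅐ (R(W) = 1/(-7) = -⅐)
o = 1/12905 (o = 1/(12831 - 1*(-74)) = 1/(12831 + 74) = 1/12905 ≈ 7.7489e-5)
1/(R(C(-7, 4)) + o) = 1/(-⅐ + 1/12905) = 1/(-12898/90335) = -90335/12898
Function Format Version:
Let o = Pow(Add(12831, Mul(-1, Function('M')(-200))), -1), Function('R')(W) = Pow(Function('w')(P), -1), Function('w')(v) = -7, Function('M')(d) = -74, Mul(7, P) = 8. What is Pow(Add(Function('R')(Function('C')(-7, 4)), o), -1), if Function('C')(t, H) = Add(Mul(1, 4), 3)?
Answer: Rational(-90335, 12898) ≈ -7.0038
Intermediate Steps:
P = Rational(8, 7) (P = Mul(Rational(1, 7), 8) = Rational(8, 7) ≈ 1.1429)
Function('C')(t, H) = 7 (Function('C')(t, H) = Add(4, 3) = 7)
Function('R')(W) = Rational(-1, 7) (Function('R')(W) = Pow(-7, -1) = Rational(-1, 7))
o = Rational(1, 12905) (o = Pow(Add(12831, Mul(-1, -74)), -1) = Pow(Add(12831, 74), -1) = Pow(12905, -1) = Rational(1, 12905) ≈ 7.7489e-5)
Pow(Add(Function('R')(Function('C')(-7, 4)), o), -1) = Pow(Add(Rational(-1, 7), Rational(1, 12905)), -1) = Pow(Rational(-12898, 90335), -1) = Rational(-90335, 12898)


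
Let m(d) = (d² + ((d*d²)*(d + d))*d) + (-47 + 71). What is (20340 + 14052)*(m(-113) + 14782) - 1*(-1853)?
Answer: -1267299665368459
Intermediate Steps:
m(d) = 24 + d² + 2*d⁵ (m(d) = (d² + (d³*(2*d))*d) + 24 = (d² + (2*d⁴)*d) + 24 = (d² + 2*d⁵) + 24 = 24 + d² + 2*d⁵)
(20340 + 14052)*(m(-113) + 14782) - 1*(-1853) = (20340 + 14052)*((24 + (-113)² + 2*(-113)⁵) + 14782) - 1*(-1853) = 34392*((24 + 12769 + 2*(-18424351793)) + 14782) + 1853 = 34392*((24 + 12769 - 36848703586) + 14782) + 1853 = 34392*(-36848690793 + 14782) + 1853 = 34392*(-36848676011) + 1853 = -1267299665370312 + 1853 = -1267299665368459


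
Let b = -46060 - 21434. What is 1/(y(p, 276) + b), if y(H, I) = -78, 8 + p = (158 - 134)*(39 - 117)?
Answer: -1/67572 ≈ -1.4799e-5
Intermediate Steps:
p = -1880 (p = -8 + (158 - 134)*(39 - 117) = -8 + 24*(-78) = -8 - 1872 = -1880)
b = -67494
1/(y(p, 276) + b) = 1/(-78 - 67494) = 1/(-67572) = -1/67572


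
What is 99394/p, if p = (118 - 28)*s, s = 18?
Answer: 49697/810 ≈ 61.354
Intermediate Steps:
p = 1620 (p = (118 - 28)*18 = 90*18 = 1620)
99394/p = 99394/1620 = 99394*(1/1620) = 49697/810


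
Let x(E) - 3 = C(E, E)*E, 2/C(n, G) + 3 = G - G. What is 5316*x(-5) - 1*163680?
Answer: -130012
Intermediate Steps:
C(n, G) = -⅔ (C(n, G) = 2/(-3 + (G - G)) = 2/(-3 + 0) = 2/(-3) = 2*(-⅓) = -⅔)
x(E) = 3 - 2*E/3
5316*x(-5) - 1*163680 = 5316*(3 - ⅔*(-5)) - 1*163680 = 5316*(3 + 10/3) - 163680 = 5316*(19/3) - 163680 = 33668 - 163680 = -130012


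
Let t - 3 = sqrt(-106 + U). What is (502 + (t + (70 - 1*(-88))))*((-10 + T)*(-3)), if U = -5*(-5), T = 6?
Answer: 7956 + 108*I ≈ 7956.0 + 108.0*I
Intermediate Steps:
U = 25
t = 3 + 9*I (t = 3 + sqrt(-106 + 25) = 3 + sqrt(-81) = 3 + 9*I ≈ 3.0 + 9.0*I)
(502 + (t + (70 - 1*(-88))))*((-10 + T)*(-3)) = (502 + ((3 + 9*I) + (70 - 1*(-88))))*((-10 + 6)*(-3)) = (502 + ((3 + 9*I) + (70 + 88)))*(-4*(-3)) = (502 + ((3 + 9*I) + 158))*12 = (502 + (161 + 9*I))*12 = (663 + 9*I)*12 = 7956 + 108*I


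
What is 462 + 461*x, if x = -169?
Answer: -77447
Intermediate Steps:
462 + 461*x = 462 + 461*(-169) = 462 - 77909 = -77447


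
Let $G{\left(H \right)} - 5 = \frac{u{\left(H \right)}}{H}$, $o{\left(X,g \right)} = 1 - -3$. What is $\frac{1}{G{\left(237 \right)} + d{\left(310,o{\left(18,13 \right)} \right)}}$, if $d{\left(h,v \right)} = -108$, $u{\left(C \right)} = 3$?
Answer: $- \frac{79}{8136} \approx -0.0097099$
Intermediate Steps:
$o{\left(X,g \right)} = 4$ ($o{\left(X,g \right)} = 1 + 3 = 4$)
$G{\left(H \right)} = 5 + \frac{3}{H}$
$\frac{1}{G{\left(237 \right)} + d{\left(310,o{\left(18,13 \right)} \right)}} = \frac{1}{\left(5 + \frac{3}{237}\right) - 108} = \frac{1}{\left(5 + 3 \cdot \frac{1}{237}\right) - 108} = \frac{1}{\left(5 + \frac{1}{79}\right) - 108} = \frac{1}{\frac{396}{79} - 108} = \frac{1}{- \frac{8136}{79}} = - \frac{79}{8136}$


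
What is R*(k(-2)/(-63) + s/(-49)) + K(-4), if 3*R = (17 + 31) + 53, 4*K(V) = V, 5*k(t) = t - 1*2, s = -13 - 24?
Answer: 164378/6615 ≈ 24.849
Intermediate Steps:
s = -37
k(t) = -⅖ + t/5 (k(t) = (t - 1*2)/5 = (t - 2)/5 = (-2 + t)/5 = -⅖ + t/5)
K(V) = V/4
R = 101/3 (R = ((17 + 31) + 53)/3 = (48 + 53)/3 = (⅓)*101 = 101/3 ≈ 33.667)
R*(k(-2)/(-63) + s/(-49)) + K(-4) = 101*((-⅖ + (⅕)*(-2))/(-63) - 37/(-49))/3 + (¼)*(-4) = 101*((-⅖ - ⅖)*(-1/63) - 37*(-1/49))/3 - 1 = 101*(-⅘*(-1/63) + 37/49)/3 - 1 = 101*(4/315 + 37/49)/3 - 1 = (101/3)*(1693/2205) - 1 = 170993/6615 - 1 = 164378/6615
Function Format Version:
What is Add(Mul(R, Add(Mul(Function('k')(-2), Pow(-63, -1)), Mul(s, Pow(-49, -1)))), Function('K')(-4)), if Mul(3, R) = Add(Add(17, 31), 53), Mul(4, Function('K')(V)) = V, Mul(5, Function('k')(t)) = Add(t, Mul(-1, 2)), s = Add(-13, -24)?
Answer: Rational(164378, 6615) ≈ 24.849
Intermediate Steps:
s = -37
Function('k')(t) = Add(Rational(-2, 5), Mul(Rational(1, 5), t)) (Function('k')(t) = Mul(Rational(1, 5), Add(t, Mul(-1, 2))) = Mul(Rational(1, 5), Add(t, -2)) = Mul(Rational(1, 5), Add(-2, t)) = Add(Rational(-2, 5), Mul(Rational(1, 5), t)))
Function('K')(V) = Mul(Rational(1, 4), V)
R = Rational(101, 3) (R = Mul(Rational(1, 3), Add(Add(17, 31), 53)) = Mul(Rational(1, 3), Add(48, 53)) = Mul(Rational(1, 3), 101) = Rational(101, 3) ≈ 33.667)
Add(Mul(R, Add(Mul(Function('k')(-2), Pow(-63, -1)), Mul(s, Pow(-49, -1)))), Function('K')(-4)) = Add(Mul(Rational(101, 3), Add(Mul(Add(Rational(-2, 5), Mul(Rational(1, 5), -2)), Pow(-63, -1)), Mul(-37, Pow(-49, -1)))), Mul(Rational(1, 4), -4)) = Add(Mul(Rational(101, 3), Add(Mul(Add(Rational(-2, 5), Rational(-2, 5)), Rational(-1, 63)), Mul(-37, Rational(-1, 49)))), -1) = Add(Mul(Rational(101, 3), Add(Mul(Rational(-4, 5), Rational(-1, 63)), Rational(37, 49))), -1) = Add(Mul(Rational(101, 3), Add(Rational(4, 315), Rational(37, 49))), -1) = Add(Mul(Rational(101, 3), Rational(1693, 2205)), -1) = Add(Rational(170993, 6615), -1) = Rational(164378, 6615)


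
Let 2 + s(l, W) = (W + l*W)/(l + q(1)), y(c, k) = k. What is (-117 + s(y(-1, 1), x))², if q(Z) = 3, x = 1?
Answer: 56169/4 ≈ 14042.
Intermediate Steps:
s(l, W) = -2 + (W + W*l)/(3 + l) (s(l, W) = -2 + (W + l*W)/(l + 3) = -2 + (W + W*l)/(3 + l))
(-117 + s(y(-1, 1), x))² = (-117 + (-6 + 1 - 2*1 + 1*1)/(3 + 1))² = (-117 + (-6 + 1 - 2 + 1)/4)² = (-117 + (¼)*(-6))² = (-117 - 3/2)² = (-237/2)² = 56169/4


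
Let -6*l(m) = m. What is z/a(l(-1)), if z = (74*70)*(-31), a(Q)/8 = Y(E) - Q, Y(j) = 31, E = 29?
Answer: -651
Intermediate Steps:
l(m) = -m/6
a(Q) = 248 - 8*Q (a(Q) = 8*(31 - Q) = 248 - 8*Q)
z = -160580 (z = 5180*(-31) = -160580)
z/a(l(-1)) = -160580/(248 - (-4)*(-1)/3) = -160580/(248 - 8*1/6) = -160580/(248 - 4/3) = -160580/740/3 = -160580*3/740 = -651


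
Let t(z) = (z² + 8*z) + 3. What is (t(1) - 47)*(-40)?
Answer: 1400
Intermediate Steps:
t(z) = 3 + z² + 8*z
(t(1) - 47)*(-40) = ((3 + 1² + 8*1) - 47)*(-40) = ((3 + 1 + 8) - 47)*(-40) = (12 - 47)*(-40) = -35*(-40) = 1400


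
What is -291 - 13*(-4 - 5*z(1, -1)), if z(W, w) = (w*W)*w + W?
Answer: -109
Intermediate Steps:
z(W, w) = W + W*w**2 (z(W, w) = (W*w)*w + W = W*w**2 + W = W + W*w**2)
-291 - 13*(-4 - 5*z(1, -1)) = -291 - 13*(-4 - 5*(1 + (-1)**2)) = -291 - 13*(-4 - 5*(1 + 1)) = -291 - 13*(-4 - 5*2) = -291 - 13*(-4 - 10) = -291 - 13*(-14) = -291 + 182 = -109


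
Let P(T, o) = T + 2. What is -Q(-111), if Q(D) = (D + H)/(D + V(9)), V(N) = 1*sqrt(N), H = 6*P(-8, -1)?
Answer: -49/36 ≈ -1.3611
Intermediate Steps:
P(T, o) = 2 + T
H = -36 (H = 6*(2 - 8) = 6*(-6) = -36)
V(N) = sqrt(N)
Q(D) = (-36 + D)/(3 + D) (Q(D) = (D - 36)/(D + sqrt(9)) = (-36 + D)/(D + 3) = (-36 + D)/(3 + D))
-Q(-111) = -(-36 - 111)/(3 - 111) = -(-147)/(-108) = -(-1)*(-147)/108 = -1*49/36 = -49/36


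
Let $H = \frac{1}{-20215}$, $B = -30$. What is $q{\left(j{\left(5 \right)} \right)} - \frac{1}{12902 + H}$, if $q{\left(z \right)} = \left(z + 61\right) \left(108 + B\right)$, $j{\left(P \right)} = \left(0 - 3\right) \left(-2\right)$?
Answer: $\frac{1363013572739}{260813929} \approx 5226.0$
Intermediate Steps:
$H = - \frac{1}{20215} \approx -4.9468 \cdot 10^{-5}$
$j{\left(P \right)} = 6$ ($j{\left(P \right)} = \left(-3\right) \left(-2\right) = 6$)
$q{\left(z \right)} = 4758 + 78 z$ ($q{\left(z \right)} = \left(z + 61\right) \left(108 - 30\right) = \left(61 + z\right) 78 = 4758 + 78 z$)
$q{\left(j{\left(5 \right)} \right)} - \frac{1}{12902 + H} = \left(4758 + 78 \cdot 6\right) - \frac{1}{12902 - \frac{1}{20215}} = \left(4758 + 468\right) - \frac{1}{\frac{260813929}{20215}} = 5226 - \frac{20215}{260813929} = \frac{1363013572739}{260813929}$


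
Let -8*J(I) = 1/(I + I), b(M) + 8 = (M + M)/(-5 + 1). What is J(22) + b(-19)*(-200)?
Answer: -105601/352 ≈ -300.00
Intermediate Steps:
b(M) = -8 - M/2 (b(M) = -8 + (M + M)/(-5 + 1) = -8 + (2*M)/(-4) = -8 + (2*M)*(-¼) = -8 - M/2)
J(I) = -1/(16*I) (J(I) = -1/(8*(I + I)) = -1/(2*I)/8 = -1/(16*I))
J(22) + b(-19)*(-200) = -1/16/22 + (-8 - ½*(-19))*(-200) = -1/16*1/22 + (-8 + 19/2)*(-200) = -1/352 + (3/2)*(-200) = -1/352 - 300 = -105601/352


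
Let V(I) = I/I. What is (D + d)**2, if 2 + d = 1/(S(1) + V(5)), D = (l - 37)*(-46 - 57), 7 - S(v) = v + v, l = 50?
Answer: 64722025/36 ≈ 1.7978e+6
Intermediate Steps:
S(v) = 7 - 2*v (S(v) = 7 - (v + v) = 7 - 2*v)
V(I) = 1
D = -1339 (D = (50 - 37)*(-46 - 57) = 13*(-103) = -1339)
d = -11/6 (d = -2 + 1/((7 - 2*1) + 1) = -2 + 1/((7 - 2) + 1) = -2 + 1/(5 + 1) = -2 + 1/6 = -11/6 ≈ -1.8333)
(D + d)**2 = (-1339 - 11/6)**2 = (-8045/6)**2 = 64722025/36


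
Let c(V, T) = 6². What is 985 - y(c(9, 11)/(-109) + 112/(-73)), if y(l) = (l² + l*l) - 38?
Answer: 64329853735/63313849 ≈ 1016.0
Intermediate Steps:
c(V, T) = 36
y(l) = -38 + 2*l² (y(l) = (l² + l²) - 38 = 2*l² - 38 = -38 + 2*l²)
985 - y(c(9, 11)/(-109) + 112/(-73)) = 985 - (-38 + 2*(36/(-109) + 112/(-73))²) = 985 - (-38 + 2*(36*(-1/109) + 112*(-1/73))²) = 985 - (-38 + 2*(-36/109 - 112/73)²) = 985 - (-38 + 2*(-14836/7957)²) = 985 - (-38 + 2*(220106896/63313849)) = 985 - (-38 + 440213792/63313849) = 985 - 1*(-1965712470/63313849) = 985 + 1965712470/63313849 = 64329853735/63313849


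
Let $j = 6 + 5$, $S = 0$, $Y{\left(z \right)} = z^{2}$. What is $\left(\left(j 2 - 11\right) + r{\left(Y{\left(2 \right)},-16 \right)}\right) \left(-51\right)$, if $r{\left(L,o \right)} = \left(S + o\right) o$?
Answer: $-13617$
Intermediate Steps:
$r{\left(L,o \right)} = o^{2}$ ($r{\left(L,o \right)} = \left(0 + o\right) o = o o = o^{2}$)
$j = 11$
$\left(\left(j 2 - 11\right) + r{\left(Y{\left(2 \right)},-16 \right)}\right) \left(-51\right) = \left(\left(11 \cdot 2 - 11\right) + \left(-16\right)^{2}\right) \left(-51\right) = \left(\left(22 - 11\right) + 256\right) \left(-51\right) = \left(11 + 256\right) \left(-51\right) = 267 \left(-51\right) = -13617$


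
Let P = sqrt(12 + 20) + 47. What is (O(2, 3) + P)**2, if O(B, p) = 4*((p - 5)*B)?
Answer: 993 + 248*sqrt(2) ≈ 1343.7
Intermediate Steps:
O(B, p) = 4*B*(-5 + p) (O(B, p) = 4*((-5 + p)*B) = 4*(B*(-5 + p)) = 4*B*(-5 + p))
P = 47 + 4*sqrt(2) (P = sqrt(32) + 47 = 4*sqrt(2) + 47 = 47 + 4*sqrt(2) ≈ 52.657)
(O(2, 3) + P)**2 = (4*2*(-5 + 3) + (47 + 4*sqrt(2)))**2 = (4*2*(-2) + (47 + 4*sqrt(2)))**2 = (-16 + (47 + 4*sqrt(2)))**2 = (31 + 4*sqrt(2))**2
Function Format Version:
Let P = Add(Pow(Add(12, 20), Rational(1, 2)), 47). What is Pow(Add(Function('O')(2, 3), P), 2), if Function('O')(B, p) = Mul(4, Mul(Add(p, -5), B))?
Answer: Add(993, Mul(248, Pow(2, Rational(1, 2)))) ≈ 1343.7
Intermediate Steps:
Function('O')(B, p) = Mul(4, B, Add(-5, p)) (Function('O')(B, p) = Mul(4, Mul(Add(-5, p), B)) = Mul(4, Mul(B, Add(-5, p))) = Mul(4, B, Add(-5, p)))
P = Add(47, Mul(4, Pow(2, Rational(1, 2)))) (P = Add(Pow(32, Rational(1, 2)), 47) = Add(Mul(4, Pow(2, Rational(1, 2))), 47) = Add(47, Mul(4, Pow(2, Rational(1, 2)))) ≈ 52.657)
Pow(Add(Function('O')(2, 3), P), 2) = Pow(Add(Mul(4, 2, Add(-5, 3)), Add(47, Mul(4, Pow(2, Rational(1, 2))))), 2) = Pow(Add(Mul(4, 2, -2), Add(47, Mul(4, Pow(2, Rational(1, 2))))), 2) = Pow(Add(-16, Add(47, Mul(4, Pow(2, Rational(1, 2))))), 2) = Pow(Add(31, Mul(4, Pow(2, Rational(1, 2)))), 2)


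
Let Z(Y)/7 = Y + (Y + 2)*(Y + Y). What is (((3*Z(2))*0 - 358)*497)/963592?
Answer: -12709/68828 ≈ -0.18465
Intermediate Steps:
Z(Y) = 7*Y + 14*Y*(2 + Y) (Z(Y) = 7*(Y + (Y + 2)*(Y + Y)) = 7*(Y + (2 + Y)*(2*Y)) = 7*(Y + 2*Y*(2 + Y)) = 7*Y + 14*Y*(2 + Y))
(((3*Z(2))*0 - 358)*497)/963592 = (((3*(7*2*(5 + 2*2)))*0 - 358)*497)/963592 = (((3*(7*2*(5 + 4)))*0 - 358)*497)*(1/963592) = (((3*(7*2*9))*0 - 358)*497)*(1/963592) = (((3*126)*0 - 358)*497)*(1/963592) = ((378*0 - 358)*497)*(1/963592) = ((0 - 358)*497)*(1/963592) = -358*497*(1/963592) = -177926*1/963592 = -12709/68828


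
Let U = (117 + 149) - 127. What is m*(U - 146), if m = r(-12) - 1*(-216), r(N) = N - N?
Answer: -1512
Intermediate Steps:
r(N) = 0
U = 139 (U = 266 - 127 = 139)
m = 216 (m = 0 - 1*(-216) = 0 + 216 = 216)
m*(U - 146) = 216*(139 - 146) = 216*(-7) = -1512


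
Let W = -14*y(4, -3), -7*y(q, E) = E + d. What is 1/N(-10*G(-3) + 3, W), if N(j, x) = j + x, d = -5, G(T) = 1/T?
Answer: -3/29 ≈ -0.10345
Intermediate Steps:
y(q, E) = 5/7 - E/7 (y(q, E) = -(E - 5)/7 = -(-5 + E)/7 = 5/7 - E/7)
W = -16 (W = -14*(5/7 - ⅐*(-3)) = -14*(5/7 + 3/7) = -14*8/7 = -16)
1/N(-10*G(-3) + 3, W) = 1/((-10/(-3) + 3) - 16) = 1/((-10*(-⅓) + 3) - 16) = 1/((10/3 + 3) - 16) = 1/(19/3 - 16) = 1/(-29/3) = -3/29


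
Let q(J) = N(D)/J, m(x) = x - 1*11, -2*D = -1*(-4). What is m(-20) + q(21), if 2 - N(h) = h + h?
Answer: -215/7 ≈ -30.714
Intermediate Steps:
D = -2 (D = -(-1)*(-4)/2 = -½*4 = -2)
m(x) = -11 + x (m(x) = x - 11 = -11 + x)
N(h) = 2 - 2*h (N(h) = 2 - (h + h) = 2 - 2*h)
q(J) = 6/J (q(J) = (2 - 2*(-2))/J = (2 + 4)/J = 6/J)
m(-20) + q(21) = (-11 - 20) + 6/21 = -31 + 6*(1/21) = -31 + 2/7 = -215/7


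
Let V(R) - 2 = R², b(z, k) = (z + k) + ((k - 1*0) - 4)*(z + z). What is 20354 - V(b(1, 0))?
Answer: 20303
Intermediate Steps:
b(z, k) = k + z + 2*z*(-4 + k) (b(z, k) = (k + z) + ((k + 0) - 4)*(2*z) = (k + z) + (k - 4)*(2*z) = (k + z) + (-4 + k)*(2*z) = (k + z) + 2*z*(-4 + k) = k + z + 2*z*(-4 + k))
V(R) = 2 + R²
20354 - V(b(1, 0)) = 20354 - (2 + (0 - 7*1 + 2*0*1)²) = 20354 - (2 + (0 - 7 + 0)²) = 20354 - (2 + (-7)²) = 20354 - (2 + 49) = 20354 - 1*51 = 20354 - 51 = 20303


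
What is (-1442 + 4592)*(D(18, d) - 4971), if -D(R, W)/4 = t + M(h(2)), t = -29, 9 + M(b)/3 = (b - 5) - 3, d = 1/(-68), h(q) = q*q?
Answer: -14801850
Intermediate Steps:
h(q) = q²
d = -1/68 ≈ -0.014706
M(b) = -51 + 3*b (M(b) = -27 + 3*((b - 5) - 3) = -27 + 3*((-5 + b) - 3) = -27 + 3*(-8 + b) = -27 + (-24 + 3*b) = -51 + 3*b)
D(R, W) = 272 (D(R, W) = -4*(-29 + (-51 + 3*2²)) = -4*(-29 + (-51 + 3*4)) = -4*(-29 + (-51 + 12)) = -4*(-29 - 39) = -4*(-68) = 272)
(-1442 + 4592)*(D(18, d) - 4971) = (-1442 + 4592)*(272 - 4971) = 3150*(-4699) = -14801850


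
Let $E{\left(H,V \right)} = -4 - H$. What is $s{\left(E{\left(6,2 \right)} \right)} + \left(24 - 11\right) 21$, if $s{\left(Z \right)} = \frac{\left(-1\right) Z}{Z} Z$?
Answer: $283$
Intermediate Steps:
$s{\left(Z \right)} = - Z$
$s{\left(E{\left(6,2 \right)} \right)} + \left(24 - 11\right) 21 = - (-4 - 6) + \left(24 - 11\right) 21 = - (-4 - 6) + 13 \cdot 21 = \left(-1\right) \left(-10\right) + 273 = 10 + 273 = 283$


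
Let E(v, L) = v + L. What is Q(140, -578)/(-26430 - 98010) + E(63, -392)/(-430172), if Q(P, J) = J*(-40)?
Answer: -238781/1290516 ≈ -0.18503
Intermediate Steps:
Q(P, J) = -40*J
E(v, L) = L + v
Q(140, -578)/(-26430 - 98010) + E(63, -392)/(-430172) = (-40*(-578))/(-26430 - 98010) + (-392 + 63)/(-430172) = 23120/(-124440) - 329*(-1/430172) = 23120*(-1/124440) + 329/430172 = -34/183 + 329/430172 = -238781/1290516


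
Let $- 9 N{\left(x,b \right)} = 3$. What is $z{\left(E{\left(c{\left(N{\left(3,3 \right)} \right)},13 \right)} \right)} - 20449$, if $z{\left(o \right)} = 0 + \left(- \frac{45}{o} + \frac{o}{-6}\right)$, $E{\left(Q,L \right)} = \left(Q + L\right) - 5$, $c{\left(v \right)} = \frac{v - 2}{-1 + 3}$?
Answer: $- \frac{30194125}{1476} \approx -20457.0$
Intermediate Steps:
$N{\left(x,b \right)} = - \frac{1}{3}$ ($N{\left(x,b \right)} = \left(- \frac{1}{9}\right) 3 = - \frac{1}{3}$)
$c{\left(v \right)} = -1 + \frac{v}{2}$ ($c{\left(v \right)} = \frac{-2 + v}{2} = \left(-2 + v\right) \frac{1}{2} = -1 + \frac{v}{2}$)
$E{\left(Q,L \right)} = -5 + L + Q$ ($E{\left(Q,L \right)} = \left(L + Q\right) - 5 = -5 + L + Q$)
$z{\left(o \right)} = - \frac{45}{o} - \frac{o}{6}$ ($z{\left(o \right)} = 0 + \left(- \frac{45}{o} + o \left(- \frac{1}{6}\right)\right) = 0 - \left(\frac{45}{o} + \frac{o}{6}\right) = - \frac{45}{o} - \frac{o}{6}$)
$z{\left(E{\left(c{\left(N{\left(3,3 \right)} \right)},13 \right)} \right)} - 20449 = \left(- \frac{45}{-5 + 13 + \left(-1 + \frac{1}{2} \left(- \frac{1}{3}\right)\right)} - \frac{-5 + 13 + \left(-1 + \frac{1}{2} \left(- \frac{1}{3}\right)\right)}{6}\right) - 20449 = \left(- \frac{45}{-5 + 13 - \frac{7}{6}} - \frac{-5 + 13 - \frac{7}{6}}{6}\right) - 20449 = \left(- \frac{45}{\frac{41}{6}} - \frac{41}{36}\right) - 20449 = \left(\left(-45\right) \frac{6}{41} - \frac{41}{36}\right) - 20449 = \left(- \frac{270}{41} - \frac{41}{36}\right) - 20449 = - \frac{11401}{1476} - 20449 = - \frac{30194125}{1476}$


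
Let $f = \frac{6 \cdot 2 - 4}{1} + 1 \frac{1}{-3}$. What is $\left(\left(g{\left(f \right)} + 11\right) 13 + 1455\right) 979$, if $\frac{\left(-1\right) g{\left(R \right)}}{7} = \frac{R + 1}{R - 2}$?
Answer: $\frac{24279200}{17} \approx 1.4282 \cdot 10^{6}$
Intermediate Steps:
$f = \frac{23}{3}$ ($f = \left(12 - 4\right) 1 + 1 \left(- \frac{1}{3}\right) = 8 \cdot 1 - \frac{1}{3} = 8 - \frac{1}{3} = \frac{23}{3} \approx 7.6667$)
$g{\left(R \right)} = - \frac{7 \left(1 + R\right)}{-2 + R}$ ($g{\left(R \right)} = - 7 \frac{R + 1}{R - 2} = - 7 \frac{1 + R}{-2 + R} = - \frac{7 \left(1 + R\right)}{-2 + R}$)
$\left(\left(g{\left(f \right)} + 11\right) 13 + 1455\right) 979 = \left(\left(\frac{7 \left(-1 - \frac{23}{3}\right)}{-2 + \frac{23}{3}} + 11\right) 13 + 1455\right) 979 = \left(\left(\frac{7 \left(-1 - \frac{23}{3}\right)}{\frac{17}{3}} + 11\right) 13 + 1455\right) 979 = \left(\left(7 \cdot \frac{3}{17} \left(- \frac{26}{3}\right) + 11\right) 13 + 1455\right) 979 = \left(\left(- \frac{182}{17} + 11\right) 13 + 1455\right) 979 = \left(\frac{5}{17} \cdot 13 + 1455\right) 979 = \left(\frac{65}{17} + 1455\right) 979 = \frac{24800}{17} \cdot 979 = \frac{24279200}{17}$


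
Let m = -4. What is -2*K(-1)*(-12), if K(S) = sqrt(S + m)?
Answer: 24*I*sqrt(5) ≈ 53.666*I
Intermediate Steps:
K(S) = sqrt(-4 + S) (K(S) = sqrt(S - 4) = sqrt(-4 + S))
-2*K(-1)*(-12) = -2*sqrt(-4 - 1)*(-12) = -2*I*sqrt(5)*(-12) = 24*I*sqrt(5)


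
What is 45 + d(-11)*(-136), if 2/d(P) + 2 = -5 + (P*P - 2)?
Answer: 298/7 ≈ 42.571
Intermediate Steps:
d(P) = 2/(-9 + P**2) (d(P) = 2/(-2 + (-5 + (P*P - 2))) = 2/(-2 + (-5 + (P**2 - 2))) = 2/(-2 + (-5 + (-2 + P**2))) = 2/(-2 + (-7 + P**2)) = 2/(-9 + P**2))
45 + d(-11)*(-136) = 45 + (2/(-9 + (-11)**2))*(-136) = 45 + (2/(-9 + 121))*(-136) = 45 + (2/112)*(-136) = 45 + (2*(1/112))*(-136) = 45 + (1/56)*(-136) = 45 - 17/7 = 298/7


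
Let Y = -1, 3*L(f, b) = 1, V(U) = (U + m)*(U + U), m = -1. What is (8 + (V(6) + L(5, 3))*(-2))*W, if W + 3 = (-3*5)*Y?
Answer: -1352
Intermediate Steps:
V(U) = 2*U*(-1 + U) (V(U) = (U - 1)*(U + U) = (-1 + U)*(2*U) = 2*U*(-1 + U))
L(f, b) = ⅓ (L(f, b) = (⅓)*1 = ⅓)
W = 12 (W = -3 - 3*5*(-1) = -3 - 15*(-1) = -3 + 15 = 12)
(8 + (V(6) + L(5, 3))*(-2))*W = (8 + (2*6*(-1 + 6) + ⅓)*(-2))*12 = (8 + (2*6*5 + ⅓)*(-2))*12 = (8 + (60 + ⅓)*(-2))*12 = (8 + (181/3)*(-2))*12 = (8 - 362/3)*12 = -338/3*12 = -1352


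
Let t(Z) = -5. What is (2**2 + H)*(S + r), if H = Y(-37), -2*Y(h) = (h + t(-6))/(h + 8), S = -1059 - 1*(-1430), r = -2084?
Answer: -162735/29 ≈ -5611.6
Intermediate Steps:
S = 371 (S = -1059 + 1430 = 371)
Y(h) = -(-5 + h)/(2*(8 + h)) (Y(h) = -(h - 5)/(2*(h + 8)) = -(-5 + h)/(2*(8 + h)))
H = -21/29 (H = (5 - 1*(-37))/(2*(8 - 37)) = (1/2)*(5 + 37)/(-29) = (1/2)*(-1/29)*42 = -21/29 ≈ -0.72414)
(2**2 + H)*(S + r) = (2**2 - 21/29)*(371 - 2084) = (4 - 21/29)*(-1713) = (95/29)*(-1713) = -162735/29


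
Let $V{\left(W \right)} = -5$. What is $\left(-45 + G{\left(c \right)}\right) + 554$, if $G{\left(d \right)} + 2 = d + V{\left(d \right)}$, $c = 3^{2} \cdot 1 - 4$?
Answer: $507$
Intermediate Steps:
$c = 5$ ($c = 9 \cdot 1 - 4 = 9 - 4 = 5$)
$G{\left(d \right)} = -7 + d$ ($G{\left(d \right)} = -2 + \left(d - 5\right) = -2 + \left(-5 + d\right) = -7 + d$)
$\left(-45 + G{\left(c \right)}\right) + 554 = \left(-45 + \left(-7 + 5\right)\right) + 554 = \left(-45 - 2\right) + 554 = -47 + 554 = 507$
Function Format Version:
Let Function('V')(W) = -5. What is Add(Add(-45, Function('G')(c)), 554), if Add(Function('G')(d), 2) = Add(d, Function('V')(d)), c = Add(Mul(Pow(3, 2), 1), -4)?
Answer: 507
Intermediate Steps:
c = 5 (c = Add(Mul(9, 1), -4) = Add(9, -4) = 5)
Function('G')(d) = Add(-7, d) (Function('G')(d) = Add(-2, Add(d, -5)) = Add(-2, Add(-5, d)) = Add(-7, d))
Add(Add(-45, Function('G')(c)), 554) = Add(Add(-45, Add(-7, 5)), 554) = Add(Add(-45, -2), 554) = Add(-47, 554) = 507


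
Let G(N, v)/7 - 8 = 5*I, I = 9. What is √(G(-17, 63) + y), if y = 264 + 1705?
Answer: 6*√65 ≈ 48.374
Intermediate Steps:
G(N, v) = 371 (G(N, v) = 56 + 7*(5*9) = 56 + 7*45 = 56 + 315 = 371)
y = 1969
√(G(-17, 63) + y) = √(371 + 1969) = √2340 = 6*√65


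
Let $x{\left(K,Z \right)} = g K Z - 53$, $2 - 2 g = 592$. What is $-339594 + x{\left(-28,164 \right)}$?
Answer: $1014993$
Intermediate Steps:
$g = -295$ ($g = 1 - 296 = -295$)
$x{\left(K,Z \right)} = -53 - 295 K Z$ ($x{\left(K,Z \right)} = - 295 K Z - 53 = -53 - 295 K Z$)
$-339594 + x{\left(-28,164 \right)} = -339594 - \left(53 - 1354640\right) = -339594 + \left(-53 + 1354640\right) = -339594 + 1354587 = 1014993$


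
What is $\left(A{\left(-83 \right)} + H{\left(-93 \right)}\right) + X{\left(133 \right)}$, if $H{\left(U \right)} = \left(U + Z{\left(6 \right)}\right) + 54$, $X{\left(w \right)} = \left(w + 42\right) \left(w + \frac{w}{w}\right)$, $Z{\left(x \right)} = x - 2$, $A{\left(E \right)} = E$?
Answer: $23332$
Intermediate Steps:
$Z{\left(x \right)} = -2 + x$ ($Z{\left(x \right)} = x - 2 = -2 + x$)
$X{\left(w \right)} = \left(1 + w\right) \left(42 + w\right)$ ($X{\left(w \right)} = \left(42 + w\right) \left(w + 1\right) = \left(42 + w\right) \left(1 + w\right) = \left(1 + w\right) \left(42 + w\right)$)
$H{\left(U \right)} = 58 + U$ ($H{\left(U \right)} = \left(U + \left(-2 + 6\right)\right) + 54 = \left(U + 4\right) + 54 = \left(4 + U\right) + 54 = 58 + U$)
$\left(A{\left(-83 \right)} + H{\left(-93 \right)}\right) + X{\left(133 \right)} = \left(-83 + \left(58 - 93\right)\right) + \left(42 + 133^{2} + 43 \cdot 133\right) = \left(-83 - 35\right) + \left(42 + 17689 + 5719\right) = -118 + 23450 = 23332$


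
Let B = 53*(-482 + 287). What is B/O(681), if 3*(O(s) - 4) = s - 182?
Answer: -31005/511 ≈ -60.675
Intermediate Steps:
B = -10335 (B = 53*(-195) = -10335)
O(s) = -170/3 + s/3 (O(s) = 4 + (s - 182)/3 = 4 + (-182 + s)/3 = 4 + (-182/3 + s/3) = -170/3 + s/3)
B/O(681) = -10335/(-170/3 + (⅓)*681) = -10335/(-170/3 + 227) = -10335/511/3 = -10335*3/511 = -31005/511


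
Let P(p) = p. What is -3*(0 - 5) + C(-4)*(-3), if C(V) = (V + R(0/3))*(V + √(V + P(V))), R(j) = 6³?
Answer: 2559 - 1272*I*√2 ≈ 2559.0 - 1798.9*I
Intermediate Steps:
R(j) = 216
C(V) = (216 + V)*(V + √2*√V) (C(V) = (V + 216)*(V + √(V + V)) = (216 + V)*(V + √(2*V)) = (216 + V)*(V + √2*√V))
-3*(0 - 5) + C(-4)*(-3) = -3*(0 - 5) + ((-4)² + 216*(-4) + √2*(-4)^(3/2) + 216*√2*√(-4))*(-3) = -3*(-5) + (16 - 864 + √2*(-8*I) + 216*√2*(2*I))*(-3) = 15 + (16 - 864 - 8*I*√2 + 432*I*√2)*(-3) = 15 + (-848 + 424*I*√2)*(-3) = 15 + (2544 - 1272*I*√2) = 2559 - 1272*I*√2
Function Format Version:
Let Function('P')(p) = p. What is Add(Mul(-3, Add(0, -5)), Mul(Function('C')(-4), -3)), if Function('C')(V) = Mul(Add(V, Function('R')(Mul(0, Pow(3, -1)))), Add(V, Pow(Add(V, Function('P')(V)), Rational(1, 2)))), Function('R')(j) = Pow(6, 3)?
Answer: Add(2559, Mul(-1272, I, Pow(2, Rational(1, 2)))) ≈ Add(2559.0, Mul(-1798.9, I))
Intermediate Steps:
Function('R')(j) = 216
Function('C')(V) = Mul(Add(216, V), Add(V, Mul(Pow(2, Rational(1, 2)), Pow(V, Rational(1, 2))))) (Function('C')(V) = Mul(Add(V, 216), Add(V, Pow(Add(V, V), Rational(1, 2)))) = Mul(Add(216, V), Add(V, Pow(Mul(2, V), Rational(1, 2)))) = Mul(Add(216, V), Add(V, Mul(Pow(2, Rational(1, 2)), Pow(V, Rational(1, 2))))))
Add(Mul(-3, Add(0, -5)), Mul(Function('C')(-4), -3)) = Add(Mul(-3, Add(0, -5)), Mul(Add(Pow(-4, 2), Mul(216, -4), Mul(Pow(2, Rational(1, 2)), Pow(-4, Rational(3, 2))), Mul(216, Pow(2, Rational(1, 2)), Pow(-4, Rational(1, 2)))), -3)) = Add(Mul(-3, -5), Mul(Add(16, -864, Mul(Pow(2, Rational(1, 2)), Mul(-8, I)), Mul(216, Pow(2, Rational(1, 2)), Mul(2, I))), -3)) = Add(15, Mul(Add(16, -864, Mul(-8, I, Pow(2, Rational(1, 2))), Mul(432, I, Pow(2, Rational(1, 2)))), -3)) = Add(15, Mul(Add(-848, Mul(424, I, Pow(2, Rational(1, 2)))), -3)) = Add(15, Add(2544, Mul(-1272, I, Pow(2, Rational(1, 2))))) = Add(2559, Mul(-1272, I, Pow(2, Rational(1, 2))))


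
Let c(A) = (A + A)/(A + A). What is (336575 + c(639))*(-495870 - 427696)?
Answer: -310850150016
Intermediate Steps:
c(A) = 1 (c(A) = (2*A)/((2*A)) = (2*A)*(1/(2*A)) = 1)
(336575 + c(639))*(-495870 - 427696) = (336575 + 1)*(-495870 - 427696) = 336576*(-923566) = -310850150016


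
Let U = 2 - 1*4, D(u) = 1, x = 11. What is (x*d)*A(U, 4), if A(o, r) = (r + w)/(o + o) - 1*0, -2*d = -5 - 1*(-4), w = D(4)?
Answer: -55/8 ≈ -6.8750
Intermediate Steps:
w = 1
U = -2 (U = 2 - 4 = -2)
d = ½ (d = -(-5 - 1*(-4))/2 = -(-5 + 4)/2 = -½*(-1) = ½ ≈ 0.50000)
A(o, r) = (1 + r)/(2*o) (A(o, r) = (r + 1)/(o + o) - 1*0 = (1 + r)/((2*o)) + 0 = (1 + r)*(1/(2*o)) + 0 = (1 + r)/(2*o) + 0 = (1 + r)/(2*o))
(x*d)*A(U, 4) = (11*(½))*((½)*(1 + 4)/(-2)) = 11*((½)*(-½)*5)/2 = (11/2)*(-5/4) = -55/8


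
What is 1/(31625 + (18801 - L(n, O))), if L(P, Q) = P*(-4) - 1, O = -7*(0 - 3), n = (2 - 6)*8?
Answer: 1/50299 ≈ 1.9881e-5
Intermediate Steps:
n = -32 (n = -4*8 = -32)
O = 21 (O = -7*(-3) = 21)
L(P, Q) = -1 - 4*P (L(P, Q) = -4*P - 1 = -1 - 4*P)
1/(31625 + (18801 - L(n, O))) = 1/(31625 + (18801 - (-1 - 4*(-32)))) = 1/(31625 + (18801 - (-1 + 128))) = 1/(31625 + (18801 - 1*127)) = 1/(31625 + (18801 - 127)) = 1/(31625 + 18674) = 1/50299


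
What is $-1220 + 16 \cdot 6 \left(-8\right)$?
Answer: $-1988$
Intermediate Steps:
$-1220 + 16 \cdot 6 \left(-8\right) = -1220 + 96 \left(-8\right) = -1220 - 768 = -1988$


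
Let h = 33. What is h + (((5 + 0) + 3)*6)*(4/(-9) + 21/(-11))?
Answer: -2639/33 ≈ -79.970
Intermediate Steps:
h + (((5 + 0) + 3)*6)*(4/(-9) + 21/(-11)) = 33 + (((5 + 0) + 3)*6)*(4/(-9) + 21/(-11)) = 33 + ((5 + 3)*6)*(4*(-⅑) + 21*(-1/11)) = 33 + (8*6)*(-4/9 - 21/11) = 33 + 48*(-233/99) = 33 - 3728/33 = -2639/33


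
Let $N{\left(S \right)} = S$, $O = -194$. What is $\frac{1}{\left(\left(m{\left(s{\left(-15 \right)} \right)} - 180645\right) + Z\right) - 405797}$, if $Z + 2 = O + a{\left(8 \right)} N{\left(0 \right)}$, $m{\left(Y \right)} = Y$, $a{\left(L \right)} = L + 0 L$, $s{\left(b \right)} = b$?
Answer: $- \frac{1}{586653} \approx -1.7046 \cdot 10^{-6}$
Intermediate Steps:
$a{\left(L \right)} = L$ ($a{\left(L \right)} = L + 0 = L$)
$Z = -196$ ($Z = -2 + \left(-194 + 8 \cdot 0\right) = -2 + \left(-194 + 0\right) = -2 - 194 = -196$)
$\frac{1}{\left(\left(m{\left(s{\left(-15 \right)} \right)} - 180645\right) + Z\right) - 405797} = \frac{1}{\left(\left(-15 - 180645\right) - 196\right) - 405797} = \frac{1}{\left(-180660 - 196\right) - 405797} = \frac{1}{-180856 - 405797} = \frac{1}{-586653} = - \frac{1}{586653}$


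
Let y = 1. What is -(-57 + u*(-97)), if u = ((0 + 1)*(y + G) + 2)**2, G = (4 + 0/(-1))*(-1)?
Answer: 154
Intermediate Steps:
G = -4 (G = (4 + 0*(-1))*(-1) = (4 + 0)*(-1) = 4*(-1) = -4)
u = 1 (u = ((0 + 1)*(1 - 4) + 2)**2 = (1*(-3) + 2)**2 = (-3 + 2)**2 = (-1)**2 = 1)
-(-57 + u*(-97)) = -(-57 + 1*(-97)) = -(-57 - 97) = -1*(-154) = 154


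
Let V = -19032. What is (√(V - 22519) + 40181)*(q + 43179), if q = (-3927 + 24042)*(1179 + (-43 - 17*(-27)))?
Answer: 1290879075324 + 32126604*I*√41551 ≈ 1.2909e+12 + 6.5487e+9*I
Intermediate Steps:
q = 32083425 (q = 20115*(1179 + (-43 + 459)) = 20115*(1179 + 416) = 20115*1595 = 32083425)
(√(V - 22519) + 40181)*(q + 43179) = (√(-19032 - 22519) + 40181)*(32083425 + 43179) = (√(-41551) + 40181)*32126604 = (I*√41551 + 40181)*32126604 = (40181 + I*√41551)*32126604 = 1290879075324 + 32126604*I*√41551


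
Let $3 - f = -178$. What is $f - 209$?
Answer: $-28$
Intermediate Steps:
$f = 181$ ($f = 3 - -178 = 3 + 178 = 181$)
$f - 209 = 181 - 209 = -28$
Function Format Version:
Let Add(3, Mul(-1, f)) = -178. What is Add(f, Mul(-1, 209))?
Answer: -28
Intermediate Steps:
f = 181 (f = Add(3, Mul(-1, -178)) = Add(3, 178) = 181)
Add(f, Mul(-1, 209)) = Add(181, Mul(-1, 209)) = Add(181, -209) = -28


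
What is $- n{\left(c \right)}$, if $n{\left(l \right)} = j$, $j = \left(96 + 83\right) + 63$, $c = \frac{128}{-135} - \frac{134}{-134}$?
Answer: $-242$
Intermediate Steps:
$c = \frac{7}{135}$ ($c = 128 \left(- \frac{1}{135}\right) - -1 = - \frac{128}{135} + 1 = \frac{7}{135} \approx 0.051852$)
$j = 242$ ($j = 179 + 63 = 242$)
$n{\left(l \right)} = 242$
$- n{\left(c \right)} = \left(-1\right) 242 = -242$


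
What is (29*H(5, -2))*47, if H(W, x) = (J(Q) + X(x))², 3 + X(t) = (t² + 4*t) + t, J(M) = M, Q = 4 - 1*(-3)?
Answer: 5452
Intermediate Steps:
Q = 7 (Q = 4 + 3 = 7)
X(t) = -3 + t² + 5*t (X(t) = -3 + ((t² + 4*t) + t) = -3 + (t² + 5*t) = -3 + t² + 5*t)
H(W, x) = (4 + x² + 5*x)² (H(W, x) = (7 + (-3 + x² + 5*x))² = (4 + x² + 5*x)²)
(29*H(5, -2))*47 = (29*(4 + (-2)² + 5*(-2))²)*47 = (29*(4 + 4 - 10)²)*47 = (29*(-2)²)*47 = (29*4)*47 = 116*47 = 5452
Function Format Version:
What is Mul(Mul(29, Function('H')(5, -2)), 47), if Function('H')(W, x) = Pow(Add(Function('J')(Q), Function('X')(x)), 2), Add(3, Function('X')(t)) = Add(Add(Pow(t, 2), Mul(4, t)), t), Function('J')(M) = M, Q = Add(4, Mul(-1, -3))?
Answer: 5452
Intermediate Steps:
Q = 7 (Q = Add(4, 3) = 7)
Function('X')(t) = Add(-3, Pow(t, 2), Mul(5, t)) (Function('X')(t) = Add(-3, Add(Add(Pow(t, 2), Mul(4, t)), t)) = Add(-3, Add(Pow(t, 2), Mul(5, t))) = Add(-3, Pow(t, 2), Mul(5, t)))
Function('H')(W, x) = Pow(Add(4, Pow(x, 2), Mul(5, x)), 2) (Function('H')(W, x) = Pow(Add(7, Add(-3, Pow(x, 2), Mul(5, x))), 2) = Pow(Add(4, Pow(x, 2), Mul(5, x)), 2))
Mul(Mul(29, Function('H')(5, -2)), 47) = Mul(Mul(29, Pow(Add(4, Pow(-2, 2), Mul(5, -2)), 2)), 47) = Mul(Mul(29, Pow(Add(4, 4, -10), 2)), 47) = Mul(Mul(29, Pow(-2, 2)), 47) = Mul(Mul(29, 4), 47) = Mul(116, 47) = 5452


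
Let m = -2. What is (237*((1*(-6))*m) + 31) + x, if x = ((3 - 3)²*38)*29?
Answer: 2875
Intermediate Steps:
x = 0 (x = (0²*38)*29 = (0*38)*29 = 0*29 = 0)
(237*((1*(-6))*m) + 31) + x = (237*((1*(-6))*(-2)) + 31) + 0 = (237*(-6*(-2)) + 31) + 0 = (237*12 + 31) + 0 = (2844 + 31) + 0 = 2875 + 0 = 2875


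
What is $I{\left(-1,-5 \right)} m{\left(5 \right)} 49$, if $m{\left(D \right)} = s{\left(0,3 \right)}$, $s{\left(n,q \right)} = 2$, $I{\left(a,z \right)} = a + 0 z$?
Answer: $-98$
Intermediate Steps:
$I{\left(a,z \right)} = a$ ($I{\left(a,z \right)} = a + 0 = a$)
$m{\left(D \right)} = 2$
$I{\left(-1,-5 \right)} m{\left(5 \right)} 49 = \left(-1\right) 2 \cdot 49 = \left(-2\right) 49 = -98$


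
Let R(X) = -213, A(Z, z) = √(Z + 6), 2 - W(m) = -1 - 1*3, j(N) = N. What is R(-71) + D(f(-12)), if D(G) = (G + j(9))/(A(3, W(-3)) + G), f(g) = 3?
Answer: -211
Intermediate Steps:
W(m) = 6 (W(m) = 2 - (-1 - 1*3) = 2 - (-1 - 3) = 2 - 1*(-4) = 2 + 4 = 6)
A(Z, z) = √(6 + Z)
D(G) = (9 + G)/(3 + G) (D(G) = (G + 9)/(√(6 + 3) + G) = (9 + G)/(√9 + G) = (9 + G)/(3 + G))
R(-71) + D(f(-12)) = -213 + (9 + 3)/(3 + 3) = -213 + 12/6 = -213 + (⅙)*12 = -213 + 2 = -211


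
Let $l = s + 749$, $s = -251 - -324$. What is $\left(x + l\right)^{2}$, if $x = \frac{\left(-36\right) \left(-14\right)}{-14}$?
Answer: $617796$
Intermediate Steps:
$s = 73$ ($s = -251 + 324 = 73$)
$l = 822$ ($l = 73 + 749 = 822$)
$x = -36$ ($x = 504 \left(- \frac{1}{14}\right) = -36$)
$\left(x + l\right)^{2} = \left(-36 + 822\right)^{2} = 786^{2} = 617796$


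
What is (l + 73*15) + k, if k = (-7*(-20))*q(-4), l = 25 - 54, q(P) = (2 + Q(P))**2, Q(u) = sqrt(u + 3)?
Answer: 1486 + 560*I ≈ 1486.0 + 560.0*I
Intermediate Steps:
Q(u) = sqrt(3 + u)
q(P) = (2 + sqrt(3 + P))**2
l = -29
k = 140*(2 + I)**2 (k = (-7*(-20))*(2 + sqrt(3 - 4))**2 = 140*(2 + sqrt(-1))**2 = 140*(2 + I)**2 ≈ 420.0 + 560.0*I)
(l + 73*15) + k = (-29 + 73*15) + (420 + 560*I) = (-29 + 1095) + (420 + 560*I) = 1066 + (420 + 560*I) = 1486 + 560*I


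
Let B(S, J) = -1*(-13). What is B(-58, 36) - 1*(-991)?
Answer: 1004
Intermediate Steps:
B(S, J) = 13
B(-58, 36) - 1*(-991) = 13 - 1*(-991) = 13 + 991 = 1004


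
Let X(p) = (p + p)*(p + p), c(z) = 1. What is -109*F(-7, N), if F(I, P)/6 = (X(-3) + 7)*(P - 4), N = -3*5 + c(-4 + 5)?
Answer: 506196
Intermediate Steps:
N = -14 (N = -3*5 + 1 = -15 + 1 = -14)
X(p) = 4*p² (X(p) = (2*p)*(2*p) = 4*p²)
F(I, P) = -1032 + 258*P (F(I, P) = 6*((4*(-3)² + 7)*(P - 4)) = 6*((4*9 + 7)*(-4 + P)) = 6*((36 + 7)*(-4 + P)) = 6*(43*(-4 + P)) = 6*(-172 + 43*P) = -1032 + 258*P)
-109*F(-7, N) = -109*(-1032 + 258*(-14)) = -109*(-1032 - 3612) = -109*(-4644) = 506196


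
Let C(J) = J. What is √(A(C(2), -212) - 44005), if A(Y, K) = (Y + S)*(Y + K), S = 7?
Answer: I*√45895 ≈ 214.23*I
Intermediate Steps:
A(Y, K) = (7 + Y)*(K + Y) (A(Y, K) = (Y + 7)*(Y + K) = (7 + Y)*(K + Y))
√(A(C(2), -212) - 44005) = √((2² + 7*(-212) + 7*2 - 212*2) - 44005) = √((4 - 1484 + 14 - 424) - 44005) = √(-1890 - 44005) = √(-45895) = I*√45895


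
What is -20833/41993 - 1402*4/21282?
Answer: -339432325/446847513 ≈ -0.75962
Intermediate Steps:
-20833/41993 - 1402*4/21282 = -20833*1/41993 - 5608*1/21282 = -20833/41993 - 2804/10641 = -339432325/446847513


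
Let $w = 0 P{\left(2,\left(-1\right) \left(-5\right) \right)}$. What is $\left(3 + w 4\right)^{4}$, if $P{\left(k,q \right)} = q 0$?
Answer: $81$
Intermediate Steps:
$P{\left(k,q \right)} = 0$
$w = 0$ ($w = 0 \cdot 0 = 0$)
$\left(3 + w 4\right)^{4} = \left(3 + 0 \cdot 4\right)^{4} = \left(3 + 0\right)^{4} = 3^{4} = 81$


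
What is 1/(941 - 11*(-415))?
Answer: 1/5506 ≈ 0.00018162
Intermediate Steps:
1/(941 - 11*(-415)) = 1/(941 + 4565) = 1/5506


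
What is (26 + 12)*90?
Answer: 3420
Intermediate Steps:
(26 + 12)*90 = 38*90 = 3420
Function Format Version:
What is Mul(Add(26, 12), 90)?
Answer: 3420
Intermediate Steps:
Mul(Add(26, 12), 90) = Mul(38, 90) = 3420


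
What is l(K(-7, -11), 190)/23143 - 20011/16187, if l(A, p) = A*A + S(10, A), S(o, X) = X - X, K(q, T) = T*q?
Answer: -367141850/374615741 ≈ -0.98005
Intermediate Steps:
S(o, X) = 0
l(A, p) = A**2 (l(A, p) = A*A + 0 = A**2 + 0 = A**2)
l(K(-7, -11), 190)/23143 - 20011/16187 = (-11*(-7))**2/23143 - 20011/16187 = 77**2*(1/23143) - 20011*1/16187 = 5929*(1/23143) - 20011/16187 = 5929/23143 - 20011/16187 = -367141850/374615741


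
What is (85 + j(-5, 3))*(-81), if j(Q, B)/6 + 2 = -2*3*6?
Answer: 11583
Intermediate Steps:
j(Q, B) = -228 (j(Q, B) = -12 + 6*(-2*3*6) = -12 + 6*(-6*6) = -12 + 6*(-36) = -12 - 216 = -228)
(85 + j(-5, 3))*(-81) = (85 - 228)*(-81) = -143*(-81) = 11583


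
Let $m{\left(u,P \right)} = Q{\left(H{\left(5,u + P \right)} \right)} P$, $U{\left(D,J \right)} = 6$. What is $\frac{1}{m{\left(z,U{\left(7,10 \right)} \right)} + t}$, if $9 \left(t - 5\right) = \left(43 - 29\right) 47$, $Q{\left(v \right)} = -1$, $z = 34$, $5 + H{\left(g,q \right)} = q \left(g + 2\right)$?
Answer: $\frac{9}{649} \approx 0.013867$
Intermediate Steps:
$H{\left(g,q \right)} = -5 + q \left(2 + g\right)$ ($H{\left(g,q \right)} = -5 + q \left(g + 2\right) = -5 + q \left(2 + g\right)$)
$m{\left(u,P \right)} = - P$
$t = \frac{703}{9}$ ($t = 5 + \frac{\left(43 - 29\right) 47}{9} = 5 + \frac{14 \cdot 47}{9} = 5 + \frac{1}{9} \cdot 658 = 5 + \frac{658}{9} = \frac{703}{9} \approx 78.111$)
$\frac{1}{m{\left(z,U{\left(7,10 \right)} \right)} + t} = \frac{1}{\left(-1\right) 6 + \frac{703}{9}} = \frac{1}{-6 + \frac{703}{9}} = \frac{1}{\frac{649}{9}} = \frac{9}{649}$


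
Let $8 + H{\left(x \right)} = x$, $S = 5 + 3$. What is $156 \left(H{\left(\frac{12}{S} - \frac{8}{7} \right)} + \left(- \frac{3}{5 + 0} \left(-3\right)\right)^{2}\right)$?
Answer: $- \frac{120198}{175} \approx -686.85$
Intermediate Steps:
$S = 8$
$H{\left(x \right)} = -8 + x$
$156 \left(H{\left(\frac{12}{S} - \frac{8}{7} \right)} + \left(- \frac{3}{5 + 0} \left(-3\right)\right)^{2}\right) = 156 \left(\left(-8 + \left(\frac{12}{8} - \frac{8}{7}\right)\right) + \left(- \frac{3}{5 + 0} \left(-3\right)\right)^{2}\right) = 156 \left(\left(-8 + \left(12 \cdot \frac{1}{8} - \frac{8}{7}\right)\right) + \left(- \frac{3}{5} \left(-3\right)\right)^{2}\right) = 156 \left(\left(-8 + \left(\frac{3}{2} - \frac{8}{7}\right)\right) + \left(\left(-3\right) \frac{1}{5} \left(-3\right)\right)^{2}\right) = 156 \left(\left(-8 + \frac{5}{14}\right) + \left(\left(- \frac{3}{5}\right) \left(-3\right)\right)^{2}\right) = 156 \left(- \frac{107}{14} + \left(\frac{9}{5}\right)^{2}\right) = 156 \left(- \frac{107}{14} + \frac{81}{25}\right) = 156 \left(- \frac{1541}{350}\right) = - \frac{120198}{175}$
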